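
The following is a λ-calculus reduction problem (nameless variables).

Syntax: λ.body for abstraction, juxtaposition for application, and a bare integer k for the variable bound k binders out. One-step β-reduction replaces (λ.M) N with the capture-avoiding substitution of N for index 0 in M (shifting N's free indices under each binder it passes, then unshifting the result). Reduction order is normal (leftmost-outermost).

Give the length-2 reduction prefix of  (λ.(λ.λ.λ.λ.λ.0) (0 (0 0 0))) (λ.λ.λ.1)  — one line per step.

Answer: after 2 steps: λ.λ.λ.λ.0

Working:
  start: (λ.(λ.λ.λ.λ.λ.0) (0 (0 0 0))) (λ.λ.λ.1)
  →1  (λ.λ.λ.λ.λ.0) ((λ.λ.λ.1) ((λ.λ.λ.1) (λ.λ.λ.1) (λ.λ.λ.1)))
  →2  λ.λ.λ.λ.0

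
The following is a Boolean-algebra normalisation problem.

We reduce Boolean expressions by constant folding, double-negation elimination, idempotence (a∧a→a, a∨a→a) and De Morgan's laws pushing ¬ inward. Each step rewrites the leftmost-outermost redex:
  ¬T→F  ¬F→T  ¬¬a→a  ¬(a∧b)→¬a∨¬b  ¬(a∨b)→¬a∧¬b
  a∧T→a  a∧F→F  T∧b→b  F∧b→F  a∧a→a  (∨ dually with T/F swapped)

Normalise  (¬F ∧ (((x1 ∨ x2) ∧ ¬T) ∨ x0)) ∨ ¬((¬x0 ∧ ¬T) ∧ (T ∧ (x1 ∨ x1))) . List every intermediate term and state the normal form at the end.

  start: (¬F ∧ (((x1 ∨ x2) ∧ ¬T) ∨ x0)) ∨ ¬((¬x0 ∧ ¬T) ∧ (T ∧ (x1 ∨ x1)))
  →1  (T ∧ (((x1 ∨ x2) ∧ ¬T) ∨ x0)) ∨ ¬((¬x0 ∧ ¬T) ∧ (T ∧ (x1 ∨ x1)))
  →2  (((x1 ∨ x2) ∧ ¬T) ∨ x0) ∨ ¬((¬x0 ∧ ¬T) ∧ (T ∧ (x1 ∨ x1)))
  →3  (((x1 ∨ x2) ∧ F) ∨ x0) ∨ ¬((¬x0 ∧ ¬T) ∧ (T ∧ (x1 ∨ x1)))
  →4  (F ∨ x0) ∨ ¬((¬x0 ∧ ¬T) ∧ (T ∧ (x1 ∨ x1)))
  →5  x0 ∨ ¬((¬x0 ∧ ¬T) ∧ (T ∧ (x1 ∨ x1)))
  →6  x0 ∨ (¬(¬x0 ∧ ¬T) ∨ ¬(T ∧ (x1 ∨ x1)))
  →7  x0 ∨ ((¬¬x0 ∨ ¬¬T) ∨ ¬(T ∧ (x1 ∨ x1)))
  →8  x0 ∨ ((x0 ∨ ¬¬T) ∨ ¬(T ∧ (x1 ∨ x1)))
  →9  x0 ∨ ((x0 ∨ T) ∨ ¬(T ∧ (x1 ∨ x1)))
  →10  x0 ∨ (T ∨ ¬(T ∧ (x1 ∨ x1)))
  →11  x0 ∨ T
  →12  T

Answer: normal form = T  (in 12 steps)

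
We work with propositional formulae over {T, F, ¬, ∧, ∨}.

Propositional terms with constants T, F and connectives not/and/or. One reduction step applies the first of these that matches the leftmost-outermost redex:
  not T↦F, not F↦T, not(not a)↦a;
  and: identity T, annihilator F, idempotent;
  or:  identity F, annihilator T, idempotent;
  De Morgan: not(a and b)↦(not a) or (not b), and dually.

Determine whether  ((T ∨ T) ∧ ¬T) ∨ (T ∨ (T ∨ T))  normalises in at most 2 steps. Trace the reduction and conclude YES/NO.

Answer: NO — after 2 steps the term is ¬T ∨ (T ∨ (T ∨ T)), not yet normal

Reduction:
  start: ((T ∨ T) ∧ ¬T) ∨ (T ∨ (T ∨ T))
  →1  (T ∧ ¬T) ∨ (T ∨ (T ∨ T))
  →2  ¬T ∨ (T ∨ (T ∨ T))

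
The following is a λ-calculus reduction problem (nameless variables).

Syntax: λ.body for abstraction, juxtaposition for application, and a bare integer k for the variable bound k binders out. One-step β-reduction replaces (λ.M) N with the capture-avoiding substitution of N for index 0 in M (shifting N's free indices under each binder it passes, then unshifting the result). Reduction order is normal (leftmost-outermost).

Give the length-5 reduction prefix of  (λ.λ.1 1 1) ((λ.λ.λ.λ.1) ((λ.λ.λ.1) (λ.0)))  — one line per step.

  start: (λ.λ.1 1 1) ((λ.λ.λ.λ.1) ((λ.λ.λ.1) (λ.0)))
  [1] λ.(λ.λ.λ.λ.1) ((λ.λ.λ.1) (λ.0)) ((λ.λ.λ.λ.1) ((λ.λ.λ.1) (λ.0))) ((λ.λ.λ.λ.1) ((λ.λ.λ.1) (λ.0)))
  [2] λ.(λ.λ.λ.1) ((λ.λ.λ.λ.1) ((λ.λ.λ.1) (λ.0))) ((λ.λ.λ.λ.1) ((λ.λ.λ.1) (λ.0)))
  [3] λ.(λ.λ.1) ((λ.λ.λ.λ.1) ((λ.λ.λ.1) (λ.0)))
  [4] λ.λ.(λ.λ.λ.λ.1) ((λ.λ.λ.1) (λ.0))
  [5] λ.λ.λ.λ.λ.1

Answer: after 5 steps: λ.λ.λ.λ.λ.1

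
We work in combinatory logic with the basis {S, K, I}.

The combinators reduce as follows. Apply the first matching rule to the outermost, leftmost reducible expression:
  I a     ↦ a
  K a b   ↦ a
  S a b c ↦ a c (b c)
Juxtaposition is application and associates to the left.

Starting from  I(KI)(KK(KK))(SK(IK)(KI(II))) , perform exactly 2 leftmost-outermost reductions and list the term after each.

Answer: after 2 steps: I(SK(IK)(KI(II)))

Derivation:
  start: I(KI)(KK(KK))(SK(IK)(KI(II)))
  [1] KI(KK(KK))(SK(IK)(KI(II)))
  [2] I(SK(IK)(KI(II)))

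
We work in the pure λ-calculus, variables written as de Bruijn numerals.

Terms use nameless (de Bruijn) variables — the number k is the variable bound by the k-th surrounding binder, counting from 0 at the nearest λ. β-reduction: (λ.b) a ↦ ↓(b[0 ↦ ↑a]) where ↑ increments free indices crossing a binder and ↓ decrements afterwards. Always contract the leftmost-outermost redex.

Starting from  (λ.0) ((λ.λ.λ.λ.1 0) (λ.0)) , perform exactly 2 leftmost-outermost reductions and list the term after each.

  start: (λ.0) ((λ.λ.λ.λ.1 0) (λ.0))
  [1] (λ.λ.λ.λ.1 0) (λ.0)
  [2] λ.λ.λ.1 0

Answer: after 2 steps: λ.λ.λ.1 0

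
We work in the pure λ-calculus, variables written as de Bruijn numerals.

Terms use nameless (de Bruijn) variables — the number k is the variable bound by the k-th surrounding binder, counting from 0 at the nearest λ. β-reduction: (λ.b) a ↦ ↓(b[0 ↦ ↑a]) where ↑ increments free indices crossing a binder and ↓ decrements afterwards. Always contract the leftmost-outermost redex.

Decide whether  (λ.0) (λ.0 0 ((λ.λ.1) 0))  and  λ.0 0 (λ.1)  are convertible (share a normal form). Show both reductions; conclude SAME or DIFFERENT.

Answer: SAME — A ⇓ λ.0 0 (λ.1), B ⇓ λ.0 0 (λ.1)

Reduction:
Term A:
  start: (λ.0) (λ.0 0 ((λ.λ.1) 0))
  step 1: λ.0 0 ((λ.λ.1) 0)
  step 2: λ.0 0 (λ.1)

Term B:
  start: λ.0 0 (λ.1)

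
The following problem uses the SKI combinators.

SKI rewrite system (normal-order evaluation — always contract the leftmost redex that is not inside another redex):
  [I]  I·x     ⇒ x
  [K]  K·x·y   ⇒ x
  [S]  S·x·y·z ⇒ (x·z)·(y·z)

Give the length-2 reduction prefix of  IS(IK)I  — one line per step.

  start: IS(IK)I
  [1] S(IK)I
  [2] SKI

Answer: after 2 steps: SKI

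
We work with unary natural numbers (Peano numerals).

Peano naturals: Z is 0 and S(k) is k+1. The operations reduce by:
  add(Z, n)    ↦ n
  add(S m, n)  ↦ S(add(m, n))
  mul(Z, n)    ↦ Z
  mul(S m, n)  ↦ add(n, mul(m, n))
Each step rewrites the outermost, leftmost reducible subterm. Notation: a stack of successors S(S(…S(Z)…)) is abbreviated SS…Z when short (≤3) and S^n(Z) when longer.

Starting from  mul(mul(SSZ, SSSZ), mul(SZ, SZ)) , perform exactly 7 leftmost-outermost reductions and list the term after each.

  start: mul(mul(SSZ, SSSZ), mul(SZ, SZ))
  step 1: mul(add(SSSZ, mul(SZ, SSSZ)), mul(SZ, SZ))
  step 2: mul(S(add(SSZ, mul(SZ, SSSZ))), mul(SZ, SZ))
  step 3: add(mul(SZ, SZ), mul(add(SSZ, mul(SZ, SSSZ)), mul(SZ, SZ)))
  step 4: add(add(SZ, mul(Z, SZ)), mul(add(SSZ, mul(SZ, SSSZ)), mul(SZ, SZ)))
  step 5: add(S(add(Z, mul(Z, SZ))), mul(add(SSZ, mul(SZ, SSSZ)), mul(SZ, SZ)))
  step 6: S(add(add(Z, mul(Z, SZ)), mul(add(SSZ, mul(SZ, SSSZ)), mul(SZ, SZ))))
  step 7: S(add(mul(Z, SZ), mul(add(SSZ, mul(SZ, SSSZ)), mul(SZ, SZ))))

Answer: after 7 steps: S(add(mul(Z, SZ), mul(add(SSZ, mul(SZ, SSSZ)), mul(SZ, SZ))))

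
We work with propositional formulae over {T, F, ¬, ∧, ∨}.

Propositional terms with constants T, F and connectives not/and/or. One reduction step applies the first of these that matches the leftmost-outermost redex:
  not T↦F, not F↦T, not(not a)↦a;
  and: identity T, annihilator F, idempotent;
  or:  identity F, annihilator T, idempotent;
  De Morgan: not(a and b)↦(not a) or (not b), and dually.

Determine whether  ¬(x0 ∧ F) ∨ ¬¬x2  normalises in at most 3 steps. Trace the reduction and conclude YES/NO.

Answer: NO — after 3 steps the term is T ∨ ¬¬x2, not yet normal

Derivation:
  start: ¬(x0 ∧ F) ∨ ¬¬x2
  step 1: (¬x0 ∨ ¬F) ∨ ¬¬x2
  step 2: (¬x0 ∨ T) ∨ ¬¬x2
  step 3: T ∨ ¬¬x2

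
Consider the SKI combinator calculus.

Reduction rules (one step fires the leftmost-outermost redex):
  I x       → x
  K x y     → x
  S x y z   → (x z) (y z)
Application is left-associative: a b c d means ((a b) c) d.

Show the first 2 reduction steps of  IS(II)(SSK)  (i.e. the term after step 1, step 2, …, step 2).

Answer: after 2 steps: SI(SSK)

Reduction:
  start: IS(II)(SSK)
  step 1: S(II)(SSK)
  step 2: SI(SSK)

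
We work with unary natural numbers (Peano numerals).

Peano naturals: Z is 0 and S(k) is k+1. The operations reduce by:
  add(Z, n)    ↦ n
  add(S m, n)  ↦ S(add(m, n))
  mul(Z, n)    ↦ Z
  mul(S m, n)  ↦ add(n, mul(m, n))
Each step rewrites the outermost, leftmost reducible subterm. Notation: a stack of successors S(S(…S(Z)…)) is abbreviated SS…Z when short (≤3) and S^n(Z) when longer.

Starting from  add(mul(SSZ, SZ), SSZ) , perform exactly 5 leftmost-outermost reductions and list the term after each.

  start: add(mul(SSZ, SZ), SSZ)
  step 1: add(add(SZ, mul(SZ, SZ)), SSZ)
  step 2: add(S(add(Z, mul(SZ, SZ))), SSZ)
  step 3: S(add(add(Z, mul(SZ, SZ)), SSZ))
  step 4: S(add(mul(SZ, SZ), SSZ))
  step 5: S(add(add(SZ, mul(Z, SZ)), SSZ))

Answer: after 5 steps: S(add(add(SZ, mul(Z, SZ)), SSZ))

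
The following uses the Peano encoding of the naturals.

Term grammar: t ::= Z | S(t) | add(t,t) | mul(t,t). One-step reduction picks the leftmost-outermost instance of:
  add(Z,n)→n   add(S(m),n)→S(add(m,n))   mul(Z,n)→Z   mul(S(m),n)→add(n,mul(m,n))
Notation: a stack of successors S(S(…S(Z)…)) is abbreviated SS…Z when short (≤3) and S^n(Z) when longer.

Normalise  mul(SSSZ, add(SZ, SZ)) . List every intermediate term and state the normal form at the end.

Answer: normal form = S^6(Z)  (in 19 steps)

Working:
  start: mul(SSSZ, add(SZ, SZ))
  →1  add(add(SZ, SZ), mul(SSZ, add(SZ, SZ)))
  →2  add(S(add(Z, SZ)), mul(SSZ, add(SZ, SZ)))
  →3  S(add(add(Z, SZ), mul(SSZ, add(SZ, SZ))))
  →4  S(add(SZ, mul(SSZ, add(SZ, SZ))))
  →5  S(S(add(Z, mul(SSZ, add(SZ, SZ)))))
  →6  S(S(mul(SSZ, add(SZ, SZ))))
  →7  S(S(add(add(SZ, SZ), mul(SZ, add(SZ, SZ)))))
  →8  S(S(add(S(add(Z, SZ)), mul(SZ, add(SZ, SZ)))))
  →9  S(S(S(add(add(Z, SZ), mul(SZ, add(SZ, SZ))))))
  →10  S(S(S(add(SZ, mul(SZ, add(SZ, SZ))))))
  →11  S(S(S(S(add(Z, mul(SZ, add(SZ, SZ)))))))
  →12  S(S(S(S(mul(SZ, add(SZ, SZ))))))
  →13  S(S(S(S(add(add(SZ, SZ), mul(Z, add(SZ, SZ)))))))
  →14  S(S(S(S(add(S(add(Z, SZ)), mul(Z, add(SZ, SZ)))))))
  →15  S(S(S(S(S(add(add(Z, SZ), mul(Z, add(SZ, SZ))))))))
  →16  S(S(S(S(S(add(SZ, mul(Z, add(SZ, SZ))))))))
  →17  S(S(S(S(S(S(add(Z, mul(Z, add(SZ, SZ)))))))))
  →18  S(S(S(S(S(S(mul(Z, add(SZ, SZ))))))))
  →19  S^6(Z)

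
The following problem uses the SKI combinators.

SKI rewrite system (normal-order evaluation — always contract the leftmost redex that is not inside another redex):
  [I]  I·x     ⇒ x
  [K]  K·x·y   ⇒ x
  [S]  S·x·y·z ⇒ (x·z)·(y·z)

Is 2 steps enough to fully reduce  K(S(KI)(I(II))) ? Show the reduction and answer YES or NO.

  start: K(S(KI)(I(II)))
  →1  K(S(KI)(II))
  →2  K(S(KI)I)

Answer: YES — reaches normal form K(S(KI)I) in 2 ≤ 2 steps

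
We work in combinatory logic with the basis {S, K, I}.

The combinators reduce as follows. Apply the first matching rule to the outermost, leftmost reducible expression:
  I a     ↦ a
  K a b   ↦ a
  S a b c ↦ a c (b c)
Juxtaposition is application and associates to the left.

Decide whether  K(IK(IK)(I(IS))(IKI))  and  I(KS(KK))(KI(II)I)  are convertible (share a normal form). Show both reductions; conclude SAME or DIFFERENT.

Answer: DIFFERENT — A ⇓ K(K(KI)), B ⇓ SI

Derivation:
Term A:
  start: K(IK(IK)(I(IS))(IKI))
  →1  K(K(IK)(I(IS))(IKI))
  →2  K(IK(IKI))
  →3  K(K(IKI))
  →4  K(K(KI))

Term B:
  start: I(KS(KK))(KI(II)I)
  →1  KS(KK)(KI(II)I)
  →2  S(KI(II)I)
  →3  S(II)
  →4  SI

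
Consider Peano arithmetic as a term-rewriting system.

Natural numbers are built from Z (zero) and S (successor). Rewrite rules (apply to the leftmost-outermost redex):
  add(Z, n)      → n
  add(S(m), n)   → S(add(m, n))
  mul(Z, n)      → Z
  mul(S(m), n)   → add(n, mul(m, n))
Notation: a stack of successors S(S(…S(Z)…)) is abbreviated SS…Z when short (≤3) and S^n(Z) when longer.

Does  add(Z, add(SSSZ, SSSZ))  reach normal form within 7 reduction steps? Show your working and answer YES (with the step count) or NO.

Answer: YES — reaches normal form S^6(Z) in 5 ≤ 7 steps

Derivation:
  start: add(Z, add(SSSZ, SSSZ))
  [1] add(SSSZ, SSSZ)
  [2] S(add(SSZ, SSSZ))
  [3] S(S(add(SZ, SSSZ)))
  [4] S(S(S(add(Z, SSSZ))))
  [5] S^6(Z)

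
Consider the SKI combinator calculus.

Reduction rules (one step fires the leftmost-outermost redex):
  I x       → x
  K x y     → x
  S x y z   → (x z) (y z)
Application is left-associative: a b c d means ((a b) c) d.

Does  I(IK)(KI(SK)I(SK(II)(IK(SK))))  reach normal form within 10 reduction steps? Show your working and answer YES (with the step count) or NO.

  start: I(IK)(KI(SK)I(SK(II)(IK(SK))))
  →1  IK(KI(SK)I(SK(II)(IK(SK))))
  →2  K(KI(SK)I(SK(II)(IK(SK))))
  →3  K(II(SK(II)(IK(SK))))
  →4  K(I(SK(II)(IK(SK))))
  →5  K(SK(II)(IK(SK)))
  →6  K(K(IK(SK))(II(IK(SK))))
  →7  K(IK(SK))
  →8  K(K(SK))

Answer: YES — reaches normal form K(K(SK)) in 8 ≤ 10 steps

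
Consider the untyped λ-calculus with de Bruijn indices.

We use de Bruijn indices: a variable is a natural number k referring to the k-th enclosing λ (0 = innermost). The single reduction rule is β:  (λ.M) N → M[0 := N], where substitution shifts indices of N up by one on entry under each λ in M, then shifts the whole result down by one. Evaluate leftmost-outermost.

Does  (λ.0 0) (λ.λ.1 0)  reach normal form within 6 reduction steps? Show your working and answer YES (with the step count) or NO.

  start: (λ.0 0) (λ.λ.1 0)
  step 1: (λ.λ.1 0) (λ.λ.1 0)
  step 2: λ.(λ.λ.1 0) 0
  step 3: λ.λ.1 0

Answer: YES — reaches normal form λ.λ.1 0 in 3 ≤ 6 steps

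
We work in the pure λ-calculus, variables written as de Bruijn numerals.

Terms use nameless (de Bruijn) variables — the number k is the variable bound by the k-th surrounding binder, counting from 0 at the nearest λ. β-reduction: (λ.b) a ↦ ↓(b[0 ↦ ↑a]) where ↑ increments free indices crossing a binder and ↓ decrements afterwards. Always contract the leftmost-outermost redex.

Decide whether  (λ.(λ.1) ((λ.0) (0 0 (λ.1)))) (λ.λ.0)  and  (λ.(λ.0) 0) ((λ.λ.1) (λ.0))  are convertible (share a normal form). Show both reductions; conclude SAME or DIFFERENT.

Term A:
  start: (λ.(λ.1) ((λ.0) (0 0 (λ.1)))) (λ.λ.0)
  step 1: (λ.λ.λ.0) ((λ.0) ((λ.λ.0) (λ.λ.0) (λ.λ.λ.0)))
  step 2: λ.λ.0

Term B:
  start: (λ.(λ.0) 0) ((λ.λ.1) (λ.0))
  step 1: (λ.0) ((λ.λ.1) (λ.0))
  step 2: (λ.λ.1) (λ.0)
  step 3: λ.λ.0

Answer: SAME — A ⇓ λ.λ.0, B ⇓ λ.λ.0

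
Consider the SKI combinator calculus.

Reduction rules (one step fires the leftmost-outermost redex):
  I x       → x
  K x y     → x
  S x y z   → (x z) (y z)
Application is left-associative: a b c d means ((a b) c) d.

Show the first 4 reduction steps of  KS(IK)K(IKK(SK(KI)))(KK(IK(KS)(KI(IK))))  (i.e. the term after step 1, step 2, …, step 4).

Answer: after 4 steps: K

Reduction:
  start: KS(IK)K(IKK(SK(KI)))(KK(IK(KS)(KI(IK))))
  step 1: SK(IKK(SK(KI)))(KK(IK(KS)(KI(IK))))
  step 2: K(KK(IK(KS)(KI(IK))))(IKK(SK(KI))(KK(IK(KS)(KI(IK)))))
  step 3: KK(IK(KS)(KI(IK)))
  step 4: K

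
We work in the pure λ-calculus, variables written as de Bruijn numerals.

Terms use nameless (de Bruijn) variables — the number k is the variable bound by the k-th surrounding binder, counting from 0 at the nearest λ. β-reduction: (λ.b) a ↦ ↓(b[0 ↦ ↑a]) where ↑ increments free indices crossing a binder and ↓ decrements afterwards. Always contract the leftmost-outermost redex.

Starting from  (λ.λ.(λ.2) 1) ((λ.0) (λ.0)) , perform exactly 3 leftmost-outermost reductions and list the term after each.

Answer: after 3 steps: λ.λ.0

Reduction:
  start: (λ.λ.(λ.2) 1) ((λ.0) (λ.0))
  [1] λ.(λ.(λ.0) (λ.0)) ((λ.0) (λ.0))
  [2] λ.(λ.0) (λ.0)
  [3] λ.λ.0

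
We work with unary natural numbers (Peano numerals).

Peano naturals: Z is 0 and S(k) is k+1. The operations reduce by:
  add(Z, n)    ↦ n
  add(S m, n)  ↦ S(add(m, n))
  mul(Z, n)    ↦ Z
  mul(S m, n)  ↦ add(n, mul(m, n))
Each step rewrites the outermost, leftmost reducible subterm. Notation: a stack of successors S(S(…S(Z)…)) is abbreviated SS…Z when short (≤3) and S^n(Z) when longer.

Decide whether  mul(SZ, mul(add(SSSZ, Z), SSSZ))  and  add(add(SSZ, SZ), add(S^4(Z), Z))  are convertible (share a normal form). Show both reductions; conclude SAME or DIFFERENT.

Answer: DIFFERENT — A ⇓ S^9(Z), B ⇓ S^7(Z)

Derivation:
Term A:
  start: mul(SZ, mul(add(SSSZ, Z), SSSZ))
  →1  add(mul(add(SSSZ, Z), SSSZ), mul(Z, mul(add(SSSZ, Z), SSSZ)))
  →2  add(mul(S(add(SSZ, Z)), SSSZ), mul(Z, mul(add(SSSZ, Z), SSSZ)))
  →3  add(add(SSSZ, mul(add(SSZ, Z), SSSZ)), mul(Z, mul(add(SSSZ, Z), SSSZ)))
  →4  add(S(add(SSZ, mul(add(SSZ, Z), SSSZ))), mul(Z, mul(add(SSSZ, Z), SSSZ)))
  →5  S(add(add(SSZ, mul(add(SSZ, Z), SSSZ)), mul(Z, mul(add(SSSZ, Z), SSSZ))))
  →6  S(add(S(add(SZ, mul(add(SSZ, Z), SSSZ))), mul(Z, mul(add(SSSZ, Z), SSSZ))))
  →7  S(S(add(add(SZ, mul(add(SSZ, Z), SSSZ)), mul(Z, mul(add(SSSZ, Z), SSSZ)))))
  →8  S(S(add(S(add(Z, mul(add(SSZ, Z), SSSZ))), mul(Z, mul(add(SSSZ, Z), SSSZ)))))
  →9  S(S(S(add(add(Z, mul(add(SSZ, Z), SSSZ)), mul(Z, mul(add(SSSZ, Z), SSSZ))))))
  →10  S(S(S(add(mul(add(SSZ, Z), SSSZ), mul(Z, mul(add(SSSZ, Z), SSSZ))))))
  →11  S(S(S(add(mul(S(add(SZ, Z)), SSSZ), mul(Z, mul(add(SSSZ, Z), SSSZ))))))
  →12  S(S(S(add(add(SSSZ, mul(add(SZ, Z), SSSZ)), mul(Z, mul(add(SSSZ, Z), SSSZ))))))
  →13  S(S(S(add(S(add(SSZ, mul(add(SZ, Z), SSSZ))), mul(Z, mul(add(SSSZ, Z), SSSZ))))))
  →14  S(S(S(S(add(add(SSZ, mul(add(SZ, Z), SSSZ)), mul(Z, mul(add(SSSZ, Z), SSSZ)))))))
  →15  S(S(S(S(add(S(add(SZ, mul(add(SZ, Z), SSSZ))), mul(Z, mul(add(SSSZ, Z), SSSZ)))))))
  →16  S(S(S(S(S(add(add(SZ, mul(add(SZ, Z), SSSZ)), mul(Z, mul(add(SSSZ, Z), SSSZ))))))))
  →17  S(S(S(S(S(add(S(add(Z, mul(add(SZ, Z), SSSZ))), mul(Z, mul(add(SSSZ, Z), SSSZ))))))))
  →18  S(S(S(S(S(S(add(add(Z, mul(add(SZ, Z), SSSZ)), mul(Z, mul(add(SSSZ, Z), SSSZ)))))))))
  →19  S(S(S(S(S(S(add(mul(add(SZ, Z), SSSZ), mul(Z, mul(add(SSSZ, Z), SSSZ)))))))))
  →20  S(S(S(S(S(S(add(mul(S(add(Z, Z)), SSSZ), mul(Z, mul(add(SSSZ, Z), SSSZ)))))))))
  →21  S(S(S(S(S(S(add(add(SSSZ, mul(add(Z, Z), SSSZ)), mul(Z, mul(add(SSSZ, Z), SSSZ)))))))))
  →22  S(S(S(S(S(S(add(S(add(SSZ, mul(add(Z, Z), SSSZ))), mul(Z, mul(add(SSSZ, Z), SSSZ)))))))))
  →23  S(S(S(S(S(S(S(add(add(SSZ, mul(add(Z, Z), SSSZ)), mul(Z, mul(add(SSSZ, Z), SSSZ))))))))))
  →24  S(S(S(S(S(S(S(add(S(add(SZ, mul(add(Z, Z), SSSZ))), mul(Z, mul(add(SSSZ, Z), SSSZ))))))))))
  →25  S(S(S(S(S(S(S(S(add(add(SZ, mul(add(Z, Z), SSSZ)), mul(Z, mul(add(SSSZ, Z), SSSZ)))))))))))
  →26  S(S(S(S(S(S(S(S(add(S(add(Z, mul(add(Z, Z), SSSZ))), mul(Z, mul(add(SSSZ, Z), SSSZ)))))))))))
  →27  S(S(S(S(S(S(S(S(S(add(add(Z, mul(add(Z, Z), SSSZ)), mul(Z, mul(add(SSSZ, Z), SSSZ))))))))))))
  →28  S(S(S(S(S(S(S(S(S(add(mul(add(Z, Z), SSSZ), mul(Z, mul(add(SSSZ, Z), SSSZ))))))))))))
  →29  S(S(S(S(S(S(S(S(S(add(mul(Z, SSSZ), mul(Z, mul(add(SSSZ, Z), SSSZ))))))))))))
  →30  S(S(S(S(S(S(S(S(S(add(Z, mul(Z, mul(add(SSSZ, Z), SSSZ))))))))))))
  →31  S(S(S(S(S(S(S(S(S(mul(Z, mul(add(SSSZ, Z), SSSZ)))))))))))
  →32  S^9(Z)

Term B:
  start: add(add(SSZ, SZ), add(S^4(Z), Z))
  →1  add(S(add(SZ, SZ)), add(S^4(Z), Z))
  →2  S(add(add(SZ, SZ), add(S^4(Z), Z)))
  →3  S(add(S(add(Z, SZ)), add(S^4(Z), Z)))
  →4  S(S(add(add(Z, SZ), add(S^4(Z), Z))))
  →5  S(S(add(SZ, add(S^4(Z), Z))))
  →6  S(S(S(add(Z, add(S^4(Z), Z)))))
  →7  S(S(S(add(S^4(Z), Z))))
  →8  S(S(S(S(add(SSSZ, Z)))))
  →9  S(S(S(S(S(add(SSZ, Z))))))
  →10  S(S(S(S(S(S(add(SZ, Z)))))))
  →11  S(S(S(S(S(S(S(add(Z, Z))))))))
  →12  S^7(Z)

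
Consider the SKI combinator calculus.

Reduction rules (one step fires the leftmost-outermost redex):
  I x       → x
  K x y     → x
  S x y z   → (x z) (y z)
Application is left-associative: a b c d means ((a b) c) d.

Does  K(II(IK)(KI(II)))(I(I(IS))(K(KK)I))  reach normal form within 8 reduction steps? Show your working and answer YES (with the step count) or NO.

  start: K(II(IK)(KI(II)))(I(I(IS))(K(KK)I))
  [1] II(IK)(KI(II))
  [2] I(IK)(KI(II))
  [3] IK(KI(II))
  [4] K(KI(II))
  [5] KI

Answer: YES — reaches normal form KI in 5 ≤ 8 steps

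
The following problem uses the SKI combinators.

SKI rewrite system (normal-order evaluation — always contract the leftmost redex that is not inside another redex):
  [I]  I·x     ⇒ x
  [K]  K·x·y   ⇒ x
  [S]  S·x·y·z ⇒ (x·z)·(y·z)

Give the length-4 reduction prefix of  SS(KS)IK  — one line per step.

  start: SS(KS)IK
  [1] SI(KSI)K
  [2] IK(KSIK)
  [3] K(KSIK)
  [4] K(SK)

Answer: after 4 steps: K(SK)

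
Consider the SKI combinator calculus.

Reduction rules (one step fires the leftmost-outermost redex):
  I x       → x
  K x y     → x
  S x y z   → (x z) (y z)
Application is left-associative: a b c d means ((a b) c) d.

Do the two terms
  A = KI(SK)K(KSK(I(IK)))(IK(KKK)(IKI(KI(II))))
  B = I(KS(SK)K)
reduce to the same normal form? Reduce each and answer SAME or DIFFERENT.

Answer: SAME — A ⇓ SK, B ⇓ SK

Working:
Term A:
  start: KI(SK)K(KSK(I(IK)))(IK(KKK)(IKI(KI(II))))
  →1  IK(KSK(I(IK)))(IK(KKK)(IKI(KI(II))))
  →2  K(KSK(I(IK)))(IK(KKK)(IKI(KI(II))))
  →3  KSK(I(IK))
  →4  S(I(IK))
  →5  S(IK)
  →6  SK

Term B:
  start: I(KS(SK)K)
  →1  KS(SK)K
  →2  SK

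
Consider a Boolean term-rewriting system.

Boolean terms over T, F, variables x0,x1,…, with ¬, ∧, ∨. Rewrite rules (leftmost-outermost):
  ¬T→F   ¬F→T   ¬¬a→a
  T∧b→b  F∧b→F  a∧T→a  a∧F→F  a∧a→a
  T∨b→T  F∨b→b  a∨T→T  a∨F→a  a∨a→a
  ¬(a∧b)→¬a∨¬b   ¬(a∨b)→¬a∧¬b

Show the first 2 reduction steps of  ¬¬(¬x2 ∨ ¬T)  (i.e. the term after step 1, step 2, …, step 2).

Answer: after 2 steps: ¬x2 ∨ F

Derivation:
  start: ¬¬(¬x2 ∨ ¬T)
  step 1: ¬x2 ∨ ¬T
  step 2: ¬x2 ∨ F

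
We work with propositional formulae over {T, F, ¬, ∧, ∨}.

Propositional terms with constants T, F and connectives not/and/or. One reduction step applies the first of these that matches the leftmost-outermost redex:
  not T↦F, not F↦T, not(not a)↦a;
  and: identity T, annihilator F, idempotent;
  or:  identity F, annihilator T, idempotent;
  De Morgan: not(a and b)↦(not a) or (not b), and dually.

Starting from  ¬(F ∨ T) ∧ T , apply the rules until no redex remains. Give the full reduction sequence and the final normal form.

  start: ¬(F ∨ T) ∧ T
  [1] ¬(F ∨ T)
  [2] ¬F ∧ ¬T
  [3] T ∧ ¬T
  [4] ¬T
  [5] F

Answer: normal form = F  (in 5 steps)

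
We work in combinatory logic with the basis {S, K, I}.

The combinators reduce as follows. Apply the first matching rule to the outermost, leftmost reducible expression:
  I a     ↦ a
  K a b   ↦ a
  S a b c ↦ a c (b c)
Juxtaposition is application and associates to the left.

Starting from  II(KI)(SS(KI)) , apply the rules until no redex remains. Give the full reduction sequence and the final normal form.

  start: II(KI)(SS(KI))
  [1] I(KI)(SS(KI))
  [2] KI(SS(KI))
  [3] I

Answer: normal form = I  (in 3 steps)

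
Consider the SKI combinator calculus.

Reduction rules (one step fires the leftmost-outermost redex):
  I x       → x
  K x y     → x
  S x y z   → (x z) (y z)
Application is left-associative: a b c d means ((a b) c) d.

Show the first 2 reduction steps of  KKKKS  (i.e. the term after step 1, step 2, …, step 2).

  start: KKKKS
  [1] KKS
  [2] K

Answer: after 2 steps: K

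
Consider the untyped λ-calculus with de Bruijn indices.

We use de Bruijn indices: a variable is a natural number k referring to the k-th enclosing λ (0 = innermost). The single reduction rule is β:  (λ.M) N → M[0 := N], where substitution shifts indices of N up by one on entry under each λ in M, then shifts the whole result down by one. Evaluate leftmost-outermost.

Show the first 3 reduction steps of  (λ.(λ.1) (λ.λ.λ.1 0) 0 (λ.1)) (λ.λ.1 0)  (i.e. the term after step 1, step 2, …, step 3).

  start: (λ.(λ.1) (λ.λ.λ.1 0) 0 (λ.1)) (λ.λ.1 0)
  →1  (λ.λ.λ.1 0) (λ.λ.λ.1 0) (λ.λ.1 0) (λ.λ.λ.1 0)
  →2  (λ.λ.1 0) (λ.λ.1 0) (λ.λ.λ.1 0)
  →3  (λ.(λ.λ.1 0) 0) (λ.λ.λ.1 0)

Answer: after 3 steps: (λ.(λ.λ.1 0) 0) (λ.λ.λ.1 0)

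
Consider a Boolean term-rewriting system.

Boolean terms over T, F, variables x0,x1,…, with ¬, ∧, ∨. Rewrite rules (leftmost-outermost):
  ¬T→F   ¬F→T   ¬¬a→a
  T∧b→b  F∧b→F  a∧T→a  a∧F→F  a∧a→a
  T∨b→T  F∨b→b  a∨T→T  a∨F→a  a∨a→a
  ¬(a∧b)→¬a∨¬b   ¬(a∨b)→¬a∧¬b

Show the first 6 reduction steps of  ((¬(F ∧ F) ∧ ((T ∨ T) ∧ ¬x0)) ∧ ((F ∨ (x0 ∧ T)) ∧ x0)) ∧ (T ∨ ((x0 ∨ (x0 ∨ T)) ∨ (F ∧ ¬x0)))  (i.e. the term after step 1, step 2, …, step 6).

  start: ((¬(F ∧ F) ∧ ((T ∨ T) ∧ ¬x0)) ∧ ((F ∨ (x0 ∧ T)) ∧ x0)) ∧ (T ∨ ((x0 ∨ (x0 ∨ T)) ∨ (F ∧ ¬x0)))
  [1] (((¬F ∨ ¬F) ∧ ((T ∨ T) ∧ ¬x0)) ∧ ((F ∨ (x0 ∧ T)) ∧ x0)) ∧ (T ∨ ((x0 ∨ (x0 ∨ T)) ∨ (F ∧ ¬x0)))
  [2] ((¬F ∧ ((T ∨ T) ∧ ¬x0)) ∧ ((F ∨ (x0 ∧ T)) ∧ x0)) ∧ (T ∨ ((x0 ∨ (x0 ∨ T)) ∨ (F ∧ ¬x0)))
  [3] ((T ∧ ((T ∨ T) ∧ ¬x0)) ∧ ((F ∨ (x0 ∧ T)) ∧ x0)) ∧ (T ∨ ((x0 ∨ (x0 ∨ T)) ∨ (F ∧ ¬x0)))
  [4] (((T ∨ T) ∧ ¬x0) ∧ ((F ∨ (x0 ∧ T)) ∧ x0)) ∧ (T ∨ ((x0 ∨ (x0 ∨ T)) ∨ (F ∧ ¬x0)))
  [5] ((T ∧ ¬x0) ∧ ((F ∨ (x0 ∧ T)) ∧ x0)) ∧ (T ∨ ((x0 ∨ (x0 ∨ T)) ∨ (F ∧ ¬x0)))
  [6] (¬x0 ∧ ((F ∨ (x0 ∧ T)) ∧ x0)) ∧ (T ∨ ((x0 ∨ (x0 ∨ T)) ∨ (F ∧ ¬x0)))

Answer: after 6 steps: (¬x0 ∧ ((F ∨ (x0 ∧ T)) ∧ x0)) ∧ (T ∨ ((x0 ∨ (x0 ∨ T)) ∨ (F ∧ ¬x0)))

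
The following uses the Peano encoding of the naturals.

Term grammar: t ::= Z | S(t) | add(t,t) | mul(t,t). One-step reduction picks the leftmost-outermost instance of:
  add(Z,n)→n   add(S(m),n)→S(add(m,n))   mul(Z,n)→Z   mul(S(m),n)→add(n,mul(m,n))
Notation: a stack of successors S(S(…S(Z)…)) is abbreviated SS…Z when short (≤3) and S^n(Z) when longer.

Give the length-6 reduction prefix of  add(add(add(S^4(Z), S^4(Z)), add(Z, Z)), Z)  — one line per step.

Answer: after 6 steps: S(S(add(add(add(SSZ, S^4(Z)), add(Z, Z)), Z)))

Derivation:
  start: add(add(add(S^4(Z), S^4(Z)), add(Z, Z)), Z)
  [1] add(add(S(add(SSSZ, S^4(Z))), add(Z, Z)), Z)
  [2] add(S(add(add(SSSZ, S^4(Z)), add(Z, Z))), Z)
  [3] S(add(add(add(SSSZ, S^4(Z)), add(Z, Z)), Z))
  [4] S(add(add(S(add(SSZ, S^4(Z))), add(Z, Z)), Z))
  [5] S(add(S(add(add(SSZ, S^4(Z)), add(Z, Z))), Z))
  [6] S(S(add(add(add(SSZ, S^4(Z)), add(Z, Z)), Z)))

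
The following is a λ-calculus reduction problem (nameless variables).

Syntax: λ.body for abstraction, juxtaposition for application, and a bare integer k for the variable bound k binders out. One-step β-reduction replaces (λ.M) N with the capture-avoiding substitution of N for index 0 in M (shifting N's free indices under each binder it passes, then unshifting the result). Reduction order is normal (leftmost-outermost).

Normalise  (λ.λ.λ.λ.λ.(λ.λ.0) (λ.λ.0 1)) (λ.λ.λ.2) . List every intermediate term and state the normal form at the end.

Answer: normal form = λ.λ.λ.λ.λ.0  (in 2 steps)

Working:
  start: (λ.λ.λ.λ.λ.(λ.λ.0) (λ.λ.0 1)) (λ.λ.λ.2)
  →1  λ.λ.λ.λ.(λ.λ.0) (λ.λ.0 1)
  →2  λ.λ.λ.λ.λ.0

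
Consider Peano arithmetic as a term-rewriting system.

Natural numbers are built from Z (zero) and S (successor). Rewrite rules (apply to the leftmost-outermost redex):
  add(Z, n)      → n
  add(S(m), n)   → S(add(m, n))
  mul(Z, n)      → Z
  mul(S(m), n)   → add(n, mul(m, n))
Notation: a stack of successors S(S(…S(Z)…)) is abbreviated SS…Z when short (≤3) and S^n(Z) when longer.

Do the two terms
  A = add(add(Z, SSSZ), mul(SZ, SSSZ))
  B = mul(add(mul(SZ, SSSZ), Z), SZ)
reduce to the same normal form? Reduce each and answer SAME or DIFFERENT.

Term A:
  start: add(add(Z, SSSZ), mul(SZ, SSSZ))
  →1  add(SSSZ, mul(SZ, SSSZ))
  →2  S(add(SSZ, mul(SZ, SSSZ)))
  →3  S(S(add(SZ, mul(SZ, SSSZ))))
  →4  S(S(S(add(Z, mul(SZ, SSSZ)))))
  →5  S(S(S(mul(SZ, SSSZ))))
  →6  S(S(S(add(SSSZ, mul(Z, SSSZ)))))
  →7  S(S(S(S(add(SSZ, mul(Z, SSSZ))))))
  →8  S(S(S(S(S(add(SZ, mul(Z, SSSZ)))))))
  →9  S(S(S(S(S(S(add(Z, mul(Z, SSSZ))))))))
  →10  S(S(S(S(S(S(mul(Z, SSSZ)))))))
  →11  S^6(Z)

Term B:
  start: mul(add(mul(SZ, SSSZ), Z), SZ)
  →1  mul(add(add(SSSZ, mul(Z, SSSZ)), Z), SZ)
  →2  mul(add(S(add(SSZ, mul(Z, SSSZ))), Z), SZ)
  →3  mul(S(add(add(SSZ, mul(Z, SSSZ)), Z)), SZ)
  →4  add(SZ, mul(add(add(SSZ, mul(Z, SSSZ)), Z), SZ))
  →5  S(add(Z, mul(add(add(SSZ, mul(Z, SSSZ)), Z), SZ)))
  →6  S(mul(add(add(SSZ, mul(Z, SSSZ)), Z), SZ))
  →7  S(mul(add(S(add(SZ, mul(Z, SSSZ))), Z), SZ))
  →8  S(mul(S(add(add(SZ, mul(Z, SSSZ)), Z)), SZ))
  →9  S(add(SZ, mul(add(add(SZ, mul(Z, SSSZ)), Z), SZ)))
  →10  S(S(add(Z, mul(add(add(SZ, mul(Z, SSSZ)), Z), SZ))))
  →11  S(S(mul(add(add(SZ, mul(Z, SSSZ)), Z), SZ)))
  →12  S(S(mul(add(S(add(Z, mul(Z, SSSZ))), Z), SZ)))
  →13  S(S(mul(S(add(add(Z, mul(Z, SSSZ)), Z)), SZ)))
  →14  S(S(add(SZ, mul(add(add(Z, mul(Z, SSSZ)), Z), SZ))))
  →15  S(S(S(add(Z, mul(add(add(Z, mul(Z, SSSZ)), Z), SZ)))))
  →16  S(S(S(mul(add(add(Z, mul(Z, SSSZ)), Z), SZ))))
  →17  S(S(S(mul(add(mul(Z, SSSZ), Z), SZ))))
  →18  S(S(S(mul(add(Z, Z), SZ))))
  →19  S(S(S(mul(Z, SZ))))
  →20  SSSZ

Answer: DIFFERENT — A ⇓ S^6(Z), B ⇓ SSSZ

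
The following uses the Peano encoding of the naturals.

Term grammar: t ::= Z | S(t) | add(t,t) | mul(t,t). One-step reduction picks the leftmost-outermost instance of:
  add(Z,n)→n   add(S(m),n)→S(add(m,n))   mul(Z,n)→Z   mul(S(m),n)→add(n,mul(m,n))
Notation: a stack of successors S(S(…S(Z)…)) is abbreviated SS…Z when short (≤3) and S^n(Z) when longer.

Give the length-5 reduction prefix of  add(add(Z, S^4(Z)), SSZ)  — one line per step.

Answer: after 5 steps: S(S(S(S(add(Z, SSZ)))))

Derivation:
  start: add(add(Z, S^4(Z)), SSZ)
  →1  add(S^4(Z), SSZ)
  →2  S(add(SSSZ, SSZ))
  →3  S(S(add(SSZ, SSZ)))
  →4  S(S(S(add(SZ, SSZ))))
  →5  S(S(S(S(add(Z, SSZ)))))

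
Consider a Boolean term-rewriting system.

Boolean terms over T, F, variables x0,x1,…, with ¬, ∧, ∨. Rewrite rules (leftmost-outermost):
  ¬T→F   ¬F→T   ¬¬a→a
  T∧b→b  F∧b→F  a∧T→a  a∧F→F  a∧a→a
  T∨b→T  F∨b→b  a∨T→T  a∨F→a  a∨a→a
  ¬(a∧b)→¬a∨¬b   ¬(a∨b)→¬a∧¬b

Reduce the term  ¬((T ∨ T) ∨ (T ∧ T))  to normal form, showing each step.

  start: ¬((T ∨ T) ∨ (T ∧ T))
  step 1: ¬(T ∨ T) ∧ ¬(T ∧ T)
  step 2: (¬T ∧ ¬T) ∧ ¬(T ∧ T)
  step 3: ¬T ∧ ¬(T ∧ T)
  step 4: F ∧ ¬(T ∧ T)
  step 5: F

Answer: normal form = F  (in 5 steps)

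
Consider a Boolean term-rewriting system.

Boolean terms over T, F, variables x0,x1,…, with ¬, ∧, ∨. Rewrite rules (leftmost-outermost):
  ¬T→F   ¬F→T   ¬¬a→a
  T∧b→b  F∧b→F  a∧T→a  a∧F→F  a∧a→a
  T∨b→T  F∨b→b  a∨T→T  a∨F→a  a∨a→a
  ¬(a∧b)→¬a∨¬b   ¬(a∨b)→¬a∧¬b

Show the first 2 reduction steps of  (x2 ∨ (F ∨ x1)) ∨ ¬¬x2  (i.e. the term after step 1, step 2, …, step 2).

  start: (x2 ∨ (F ∨ x1)) ∨ ¬¬x2
  step 1: (x2 ∨ x1) ∨ ¬¬x2
  step 2: (x2 ∨ x1) ∨ x2

Answer: after 2 steps: (x2 ∨ x1) ∨ x2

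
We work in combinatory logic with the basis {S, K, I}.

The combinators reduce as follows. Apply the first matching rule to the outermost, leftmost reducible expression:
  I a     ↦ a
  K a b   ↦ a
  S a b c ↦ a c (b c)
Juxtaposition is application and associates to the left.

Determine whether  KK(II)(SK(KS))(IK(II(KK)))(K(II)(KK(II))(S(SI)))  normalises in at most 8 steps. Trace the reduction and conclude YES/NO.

  start: KK(II)(SK(KS))(IK(II(KK)))(K(II)(KK(II))(S(SI)))
  step 1: K(SK(KS))(IK(II(KK)))(K(II)(KK(II))(S(SI)))
  step 2: SK(KS)(K(II)(KK(II))(S(SI)))
  step 3: K(K(II)(KK(II))(S(SI)))(KS(K(II)(KK(II))(S(SI))))
  step 4: K(II)(KK(II))(S(SI))
  step 5: II(S(SI))
  step 6: I(S(SI))
  step 7: S(SI)

Answer: YES — reaches normal form S(SI) in 7 ≤ 8 steps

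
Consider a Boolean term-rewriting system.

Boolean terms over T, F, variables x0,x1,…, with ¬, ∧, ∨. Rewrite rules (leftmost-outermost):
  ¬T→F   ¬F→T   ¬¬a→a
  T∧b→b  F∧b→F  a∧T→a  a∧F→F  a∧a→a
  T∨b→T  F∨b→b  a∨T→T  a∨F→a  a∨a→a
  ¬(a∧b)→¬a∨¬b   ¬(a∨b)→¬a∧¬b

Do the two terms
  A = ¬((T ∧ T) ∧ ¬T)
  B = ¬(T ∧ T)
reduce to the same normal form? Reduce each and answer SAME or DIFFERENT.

Term A:
  start: ¬((T ∧ T) ∧ ¬T)
  →1  ¬(T ∧ T) ∨ ¬¬T
  →2  (¬T ∨ ¬T) ∨ ¬¬T
  →3  ¬T ∨ ¬¬T
  →4  F ∨ ¬¬T
  →5  ¬¬T
  →6  T

Term B:
  start: ¬(T ∧ T)
  →1  ¬T ∨ ¬T
  →2  ¬T
  →3  F

Answer: DIFFERENT — A ⇓ T, B ⇓ F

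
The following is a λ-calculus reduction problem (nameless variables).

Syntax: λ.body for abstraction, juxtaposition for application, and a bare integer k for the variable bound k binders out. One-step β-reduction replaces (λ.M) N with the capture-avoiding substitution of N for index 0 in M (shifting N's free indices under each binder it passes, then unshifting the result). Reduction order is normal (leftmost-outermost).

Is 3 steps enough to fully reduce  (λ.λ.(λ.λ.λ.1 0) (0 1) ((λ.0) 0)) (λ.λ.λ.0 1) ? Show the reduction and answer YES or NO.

Answer: NO — after 3 steps the term is λ.λ.(λ.0) 1 0, not yet normal

Working:
  start: (λ.λ.(λ.λ.λ.1 0) (0 1) ((λ.0) 0)) (λ.λ.λ.0 1)
  →1  λ.(λ.λ.λ.1 0) (0 (λ.λ.λ.0 1)) ((λ.0) 0)
  →2  λ.(λ.λ.1 0) ((λ.0) 0)
  →3  λ.λ.(λ.0) 1 0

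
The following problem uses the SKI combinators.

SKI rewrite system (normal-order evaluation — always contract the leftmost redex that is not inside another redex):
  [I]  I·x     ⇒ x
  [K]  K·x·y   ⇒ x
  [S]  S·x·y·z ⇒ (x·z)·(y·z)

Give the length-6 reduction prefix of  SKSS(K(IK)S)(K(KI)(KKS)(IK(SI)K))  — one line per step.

  start: SKSS(K(IK)S)(K(KI)(KKS)(IK(SI)K))
  →1  KS(SS)(K(IK)S)(K(KI)(KKS)(IK(SI)K))
  →2  S(K(IK)S)(K(KI)(KKS)(IK(SI)K))
  →3  S(IK)(K(KI)(KKS)(IK(SI)K))
  →4  SK(K(KI)(KKS)(IK(SI)K))
  →5  SK(KI(IK(SI)K))
  →6  SKI

Answer: after 6 steps: SKI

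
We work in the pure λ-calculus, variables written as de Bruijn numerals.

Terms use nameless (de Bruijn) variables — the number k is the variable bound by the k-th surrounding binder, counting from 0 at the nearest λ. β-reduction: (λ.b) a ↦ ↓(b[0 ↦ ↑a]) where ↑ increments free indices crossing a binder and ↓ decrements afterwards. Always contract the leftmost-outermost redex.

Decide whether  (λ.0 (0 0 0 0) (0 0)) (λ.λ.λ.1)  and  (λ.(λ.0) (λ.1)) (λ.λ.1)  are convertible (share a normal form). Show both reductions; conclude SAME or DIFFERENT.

Answer: SAME — A ⇓ λ.λ.λ.1, B ⇓ λ.λ.λ.1

Reduction:
Term A:
  start: (λ.0 (0 0 0 0) (0 0)) (λ.λ.λ.1)
  [1] (λ.λ.λ.1) ((λ.λ.λ.1) (λ.λ.λ.1) (λ.λ.λ.1) (λ.λ.λ.1)) ((λ.λ.λ.1) (λ.λ.λ.1))
  [2] (λ.λ.1) ((λ.λ.λ.1) (λ.λ.λ.1))
  [3] λ.(λ.λ.λ.1) (λ.λ.λ.1)
  [4] λ.λ.λ.1

Term B:
  start: (λ.(λ.0) (λ.1)) (λ.λ.1)
  [1] (λ.0) (λ.λ.λ.1)
  [2] λ.λ.λ.1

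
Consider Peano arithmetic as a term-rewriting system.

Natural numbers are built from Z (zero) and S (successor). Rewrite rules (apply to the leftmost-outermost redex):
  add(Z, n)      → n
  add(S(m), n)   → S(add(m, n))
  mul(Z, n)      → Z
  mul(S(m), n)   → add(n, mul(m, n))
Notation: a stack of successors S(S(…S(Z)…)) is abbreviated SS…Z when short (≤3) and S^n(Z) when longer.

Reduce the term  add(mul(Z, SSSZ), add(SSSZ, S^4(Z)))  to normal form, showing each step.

Answer: normal form = S^7(Z)  (in 6 steps)

Derivation:
  start: add(mul(Z, SSSZ), add(SSSZ, S^4(Z)))
  [1] add(Z, add(SSSZ, S^4(Z)))
  [2] add(SSSZ, S^4(Z))
  [3] S(add(SSZ, S^4(Z)))
  [4] S(S(add(SZ, S^4(Z))))
  [5] S(S(S(add(Z, S^4(Z)))))
  [6] S^7(Z)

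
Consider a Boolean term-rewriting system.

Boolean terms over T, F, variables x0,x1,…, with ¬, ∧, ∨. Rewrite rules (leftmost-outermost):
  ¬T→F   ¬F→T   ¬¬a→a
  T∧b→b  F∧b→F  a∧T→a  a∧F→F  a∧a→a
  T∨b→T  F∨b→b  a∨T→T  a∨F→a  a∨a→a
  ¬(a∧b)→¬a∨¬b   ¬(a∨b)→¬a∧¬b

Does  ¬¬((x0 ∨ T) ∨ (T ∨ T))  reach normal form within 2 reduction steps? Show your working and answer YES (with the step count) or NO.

  start: ¬¬((x0 ∨ T) ∨ (T ∨ T))
  [1] (x0 ∨ T) ∨ (T ∨ T)
  [2] T ∨ (T ∨ T)

Answer: NO — after 2 steps the term is T ∨ (T ∨ T), not yet normal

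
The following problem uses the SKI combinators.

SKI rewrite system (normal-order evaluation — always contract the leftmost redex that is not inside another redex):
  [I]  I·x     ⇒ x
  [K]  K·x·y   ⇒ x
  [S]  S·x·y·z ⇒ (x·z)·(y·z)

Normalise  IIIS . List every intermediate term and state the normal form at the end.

Answer: normal form = S  (in 3 steps)

Working:
  start: IIIS
  step 1: IIS
  step 2: IS
  step 3: S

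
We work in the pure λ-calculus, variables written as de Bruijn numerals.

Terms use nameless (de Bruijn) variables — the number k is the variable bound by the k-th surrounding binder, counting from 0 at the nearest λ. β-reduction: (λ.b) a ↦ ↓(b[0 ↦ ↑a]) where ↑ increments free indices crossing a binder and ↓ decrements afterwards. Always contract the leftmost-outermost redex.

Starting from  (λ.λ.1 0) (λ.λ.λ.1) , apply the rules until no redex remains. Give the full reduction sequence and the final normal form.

  start: (λ.λ.1 0) (λ.λ.λ.1)
  →1  λ.(λ.λ.λ.1) 0
  →2  λ.λ.λ.1

Answer: normal form = λ.λ.λ.1  (in 2 steps)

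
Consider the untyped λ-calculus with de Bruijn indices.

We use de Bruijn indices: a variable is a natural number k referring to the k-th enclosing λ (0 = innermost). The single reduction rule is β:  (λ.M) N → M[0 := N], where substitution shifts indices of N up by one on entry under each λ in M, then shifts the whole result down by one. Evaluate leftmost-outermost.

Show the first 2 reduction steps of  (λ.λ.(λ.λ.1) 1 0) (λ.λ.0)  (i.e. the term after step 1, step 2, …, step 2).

Answer: after 2 steps: λ.(λ.λ.λ.0) 0

Derivation:
  start: (λ.λ.(λ.λ.1) 1 0) (λ.λ.0)
  →1  λ.(λ.λ.1) (λ.λ.0) 0
  →2  λ.(λ.λ.λ.0) 0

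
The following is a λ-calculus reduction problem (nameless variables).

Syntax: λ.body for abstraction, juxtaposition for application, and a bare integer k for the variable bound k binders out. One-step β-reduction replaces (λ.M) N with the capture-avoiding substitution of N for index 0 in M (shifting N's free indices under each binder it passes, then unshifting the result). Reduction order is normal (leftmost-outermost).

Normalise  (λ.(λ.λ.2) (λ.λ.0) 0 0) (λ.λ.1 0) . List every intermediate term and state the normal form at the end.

  start: (λ.(λ.λ.2) (λ.λ.0) 0 0) (λ.λ.1 0)
  step 1: (λ.λ.λ.λ.1 0) (λ.λ.0) (λ.λ.1 0) (λ.λ.1 0)
  step 2: (λ.λ.λ.1 0) (λ.λ.1 0) (λ.λ.1 0)
  step 3: (λ.λ.1 0) (λ.λ.1 0)
  step 4: λ.(λ.λ.1 0) 0
  step 5: λ.λ.1 0

Answer: normal form = λ.λ.1 0  (in 5 steps)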